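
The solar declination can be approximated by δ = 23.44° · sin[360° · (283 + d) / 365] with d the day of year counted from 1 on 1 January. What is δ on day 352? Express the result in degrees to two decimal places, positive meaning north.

-23.39°

360 × (283 + 352) / 365 = 626.301°; sin(626.301°) = -0.9979.
δ = 23.44 × -0.9979 = -23.391° ≈ -23.39°.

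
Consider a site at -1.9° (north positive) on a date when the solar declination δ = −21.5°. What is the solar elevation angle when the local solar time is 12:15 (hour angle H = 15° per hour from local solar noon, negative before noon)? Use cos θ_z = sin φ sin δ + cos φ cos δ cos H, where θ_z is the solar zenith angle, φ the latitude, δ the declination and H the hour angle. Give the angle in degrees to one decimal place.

Hour angle H = 15° × (12.25 − 12) = 3.75°.
With φ = -1.9°, δ = -21.5°, H = 3.75°: sin φ sin δ = 0.0122, cos φ cos δ cos H = 0.9279, so cos θ_z = 0.9401.
θ_z = arccos(0.9401) = 19.93°, so the elevation is 90° − 19.93° = 70.07°.

70.1°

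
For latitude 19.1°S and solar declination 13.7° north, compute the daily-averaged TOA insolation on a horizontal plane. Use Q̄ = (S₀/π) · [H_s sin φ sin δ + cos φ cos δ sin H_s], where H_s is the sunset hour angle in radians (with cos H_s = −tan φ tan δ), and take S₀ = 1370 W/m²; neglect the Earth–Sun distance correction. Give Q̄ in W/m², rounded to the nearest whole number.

349 W/m²

The sunset hour angle satisfies cos H_s = −tan φ tan δ = 0.0844, giving H_s = 85.16°. In radians, H_s = 1.4863.
H_s sin φ sin δ = 1.4863 × -0.3272 × 0.2368 = -0.1152.
cos φ cos δ sin H_s = 0.9449 × 0.9715 × 0.9964 = 0.9147.
Q̄ = (1370/π) × (-0.1152 + 0.9147) = 436.08 × 0.7995 = 348.65 W/m².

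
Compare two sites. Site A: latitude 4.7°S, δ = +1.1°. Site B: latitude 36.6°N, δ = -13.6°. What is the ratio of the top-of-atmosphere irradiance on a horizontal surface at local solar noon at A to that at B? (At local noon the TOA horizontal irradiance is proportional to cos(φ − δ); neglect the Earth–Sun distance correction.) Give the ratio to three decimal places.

1.554

A: cos θ_z = cos(-4.7° − (1.1°)) = 0.9949.
B: cos θ_z = cos(36.6° − (-13.6°)) = 0.6401.
Ratio A/B = 0.9949 / 0.6401 = 1.5543.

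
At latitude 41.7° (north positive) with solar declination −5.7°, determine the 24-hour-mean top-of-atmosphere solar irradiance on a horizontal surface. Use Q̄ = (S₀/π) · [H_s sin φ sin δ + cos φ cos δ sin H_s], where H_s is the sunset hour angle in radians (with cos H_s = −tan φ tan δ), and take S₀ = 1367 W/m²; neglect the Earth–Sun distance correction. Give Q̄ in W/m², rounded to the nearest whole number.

The sunset hour angle satisfies cos H_s = −tan φ tan δ = 0.0889, giving H_s = 84.90°. In radians, H_s = 1.4818.
H_s sin φ sin δ = 1.4818 × 0.6652 × -0.0993 = -0.0979.
cos φ cos δ sin H_s = 0.7466 × 0.9951 × 0.9960 = 0.7400.
Q̄ = (1367/π) × (-0.0979 + 0.7400) = 435.13 × 0.6421 = 279.40 W/m².

279 W/m²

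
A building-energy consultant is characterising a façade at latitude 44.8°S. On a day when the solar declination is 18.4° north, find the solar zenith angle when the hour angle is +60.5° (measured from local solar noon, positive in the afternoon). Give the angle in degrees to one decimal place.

83.7°

cos θ_z = sin φ sin δ + cos φ cos δ cos H = (-0.7046)(0.3156) + (0.7096)(0.9489)(0.4924) = 0.1092.
θ_z = arccos(0.1092) = 83.73°.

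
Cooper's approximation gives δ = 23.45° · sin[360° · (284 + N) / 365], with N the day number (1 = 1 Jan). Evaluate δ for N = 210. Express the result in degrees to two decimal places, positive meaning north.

+18.67°

360 × (284 + 210) / 365 = 487.233°; sin(487.233°) = 0.7962.
δ = 23.45 × 0.7962 = 18.671° ≈ +18.67°.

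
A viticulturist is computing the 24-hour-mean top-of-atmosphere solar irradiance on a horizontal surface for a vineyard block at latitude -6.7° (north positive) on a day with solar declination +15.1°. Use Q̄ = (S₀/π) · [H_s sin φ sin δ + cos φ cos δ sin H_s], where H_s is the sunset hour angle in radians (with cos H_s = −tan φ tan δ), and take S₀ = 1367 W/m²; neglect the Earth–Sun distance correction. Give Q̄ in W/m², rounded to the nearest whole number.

The sunset hour angle satisfies cos H_s = −tan φ tan δ = 0.0317, giving H_s = 88.18°. In radians, H_s = 1.5390.
H_s sin φ sin δ = 1.5390 × -0.1167 × 0.2605 = -0.0468.
cos φ cos δ sin H_s = 0.9932 × 0.9655 × 0.9995 = 0.9585.
Q̄ = (1367/π) × (-0.0468 + 0.9585) = 435.13 × 0.9117 = 396.71 W/m².

397 W/m²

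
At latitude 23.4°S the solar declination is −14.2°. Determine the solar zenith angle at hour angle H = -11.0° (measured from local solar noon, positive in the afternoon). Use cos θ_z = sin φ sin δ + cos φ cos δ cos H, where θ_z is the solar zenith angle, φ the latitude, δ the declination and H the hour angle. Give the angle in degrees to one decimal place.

cos θ_z = sin φ sin δ + cos φ cos δ cos H = (-0.3971)(-0.2453) + (0.9178)(0.9694)(0.9816) = 0.9708.
θ_z = arccos(0.9708) = 13.88°.

13.9°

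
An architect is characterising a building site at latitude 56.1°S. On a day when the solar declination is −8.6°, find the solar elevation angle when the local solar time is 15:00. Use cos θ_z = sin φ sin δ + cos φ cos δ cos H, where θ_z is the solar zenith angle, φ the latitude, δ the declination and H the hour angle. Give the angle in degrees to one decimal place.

Hour angle H = 15° × (15 − 12) = 45.00°.
cos θ_z = sin(-56.1°) sin(-8.6°) + cos(-56.1°) cos(-8.6°) cos(45.00°) = 0.1241 + 0.3900 = 0.5141.
θ_z = arccos(0.5141) = 59.06°, so the elevation is 90° − 59.06° = 30.94°.

30.9°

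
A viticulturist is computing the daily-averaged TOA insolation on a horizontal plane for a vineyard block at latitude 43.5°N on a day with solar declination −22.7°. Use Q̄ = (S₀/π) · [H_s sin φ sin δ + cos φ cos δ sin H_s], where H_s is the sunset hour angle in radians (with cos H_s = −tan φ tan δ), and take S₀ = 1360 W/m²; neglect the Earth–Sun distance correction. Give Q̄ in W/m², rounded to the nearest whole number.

132 W/m²

The sunset hour angle satisfies cos H_s = −tan φ tan δ = 0.3970, giving H_s = 66.61°. In radians, H_s = 1.1626.
H_s sin φ sin δ = 1.1626 × 0.6884 × -0.3859 = -0.3088.
cos φ cos δ sin H_s = 0.7254 × 0.9225 × 0.9178 = 0.6142.
Q̄ = (1360/π) × (-0.3088 + 0.6142) = 432.90 × 0.3054 = 132.21 W/m².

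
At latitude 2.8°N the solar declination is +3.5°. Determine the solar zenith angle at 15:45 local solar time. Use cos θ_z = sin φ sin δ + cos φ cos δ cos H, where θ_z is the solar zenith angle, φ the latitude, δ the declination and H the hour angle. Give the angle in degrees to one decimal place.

56.2°

Hour angle H = 15° × (15.75 − 12) = 56.25°.
cos θ_z = sin(2.8°) sin(3.5°) + cos(2.8°) cos(3.5°) cos(56.25°) = 0.0030 + 0.5539 = 0.5569.
θ_z = arccos(0.5569) = 56.16°.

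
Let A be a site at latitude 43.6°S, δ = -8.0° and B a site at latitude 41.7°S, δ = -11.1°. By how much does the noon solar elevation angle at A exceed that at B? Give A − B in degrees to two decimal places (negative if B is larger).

-5.00°

A: 90° − |-43.6 − (-8.0)| = 54.40°.
B: 90° − |-41.7 − (-11.1)| = 59.40°.
A − B = 54.40 − 59.40 = -5.00°.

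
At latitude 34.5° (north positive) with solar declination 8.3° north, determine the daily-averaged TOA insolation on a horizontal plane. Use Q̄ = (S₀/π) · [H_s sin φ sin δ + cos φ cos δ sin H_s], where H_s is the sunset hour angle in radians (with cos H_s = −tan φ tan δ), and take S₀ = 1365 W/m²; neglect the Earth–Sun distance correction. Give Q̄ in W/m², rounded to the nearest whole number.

412 W/m²

cos H_s = −tan(34.5°) · tan(8.3°) = -0.1003, so H_s = arccos(-0.1003) = 95.76°. In radians, H_s = 1.6713.
H_s sin φ sin δ = 1.6713 × 0.5664 × 0.1444 = 0.1367.
cos φ cos δ sin H_s = 0.8241 × 0.9895 × 0.9950 = 0.8114.
Q̄ = (1365/π) × (0.1367 + 0.8114) = 434.49 × 0.9481 = 411.94 W/m².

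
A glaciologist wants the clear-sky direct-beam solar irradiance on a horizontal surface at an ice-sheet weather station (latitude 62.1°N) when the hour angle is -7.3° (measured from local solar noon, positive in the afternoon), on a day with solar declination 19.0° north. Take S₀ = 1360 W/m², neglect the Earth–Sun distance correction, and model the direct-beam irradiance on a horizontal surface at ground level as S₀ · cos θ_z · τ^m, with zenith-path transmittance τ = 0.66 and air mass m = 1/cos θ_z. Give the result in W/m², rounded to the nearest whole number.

cos θ_z = sin(62.1°) sin(19.0°) + cos(62.1°) cos(19.0°) cos(-7.30°) = 0.2877 + 0.4389 = 0.7266.
Air mass m = 1/cos θ_z = 1/0.7266 = 1.376; τ^m = 0.66^1.376 = 0.5645.
Surface direct beam = 1360 × 0.7266 × 0.5645 = 557.83 W/m².

558 W/m²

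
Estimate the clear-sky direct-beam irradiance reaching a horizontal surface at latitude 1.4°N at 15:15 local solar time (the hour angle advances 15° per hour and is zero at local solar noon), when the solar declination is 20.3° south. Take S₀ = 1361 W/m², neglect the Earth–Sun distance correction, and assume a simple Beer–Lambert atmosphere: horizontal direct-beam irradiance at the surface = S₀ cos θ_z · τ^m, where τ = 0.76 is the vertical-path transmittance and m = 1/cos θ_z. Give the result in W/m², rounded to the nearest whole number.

529 W/m²

Hour angle H = 15° × (15.25 − 12) = 48.75°.
With φ = 1.4°, δ = -20.3°, H = 48.75°: sin φ sin δ = -0.0085, cos φ cos δ cos H = 0.6182, so cos θ_z = 0.6097.
Air mass m = 1/cos θ_z = 1/0.6097 = 1.640; τ^m = 0.76^1.640 = 0.6376.
Surface direct beam = 1361 × 0.6097 × 0.6376 = 529.08 W/m².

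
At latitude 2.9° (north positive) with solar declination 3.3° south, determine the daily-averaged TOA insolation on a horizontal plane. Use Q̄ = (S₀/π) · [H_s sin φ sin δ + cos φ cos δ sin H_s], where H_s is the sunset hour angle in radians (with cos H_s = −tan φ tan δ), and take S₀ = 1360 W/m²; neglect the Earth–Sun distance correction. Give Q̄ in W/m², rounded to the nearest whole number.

430 W/m²

cos H_s = −tan(2.9°) · tan(-3.3°) = 0.0029, so H_s = arccos(0.0029) = 89.83°. In radians, H_s = 1.5678.
H_s sin φ sin δ = 1.5678 × 0.0506 × -0.0576 = -0.0046.
cos φ cos δ sin H_s = 0.9987 × 0.9983 × 1.0000 = 0.9970.
Q̄ = (1360/π) × (-0.0046 + 0.9970) = 432.90 × 0.9924 = 429.61 W/m².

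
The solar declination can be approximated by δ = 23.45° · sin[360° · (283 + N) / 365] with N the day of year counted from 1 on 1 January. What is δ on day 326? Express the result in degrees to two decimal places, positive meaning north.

-20.44°

360 × (283 + 326) / 365 = 600.658°; sin(600.658°) = -0.8717.
δ = 23.45 × -0.8717 = -20.441° ≈ -20.44°.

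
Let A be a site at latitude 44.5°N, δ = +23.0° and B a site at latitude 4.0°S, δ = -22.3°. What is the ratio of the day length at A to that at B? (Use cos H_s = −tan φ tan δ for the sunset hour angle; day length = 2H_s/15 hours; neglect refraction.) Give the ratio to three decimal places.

1.251

A: H_s = arccos(−tan 44.5° · tan 23.0°) = 114.65°, so 2H_s/15 = 15.2867 h.
B: H_s = arccos(−tan -4.0° · tan -22.3°) = 91.64°, so 2H_s/15 = 12.2187 h.
Ratio A/B = 15.2867 / 12.2187 = 1.2511.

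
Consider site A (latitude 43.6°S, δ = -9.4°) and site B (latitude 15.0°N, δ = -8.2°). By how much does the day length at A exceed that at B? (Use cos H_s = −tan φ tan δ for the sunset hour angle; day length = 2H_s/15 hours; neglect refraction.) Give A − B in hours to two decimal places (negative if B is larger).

+1.50 h

A: H_s = arccos(−tan -43.6° · tan -9.4°) = 99.07°, so 2H_s/15 = 13.2093 h.
B: H_s = arccos(−tan 15.0° · tan -8.2°) = 87.79°, so 2H_s/15 = 11.7053 h.
A − B = 13.2093 − 11.7053 = 1.5040 h.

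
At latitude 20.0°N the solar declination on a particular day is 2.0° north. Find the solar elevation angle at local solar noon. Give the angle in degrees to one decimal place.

72.0°

At local solar noon the hour angle is zero, so the elevation is 90° − |φ − δ| = 90° − |20.0° − (2.0°)| = 90° − 18.0° = 72.0°.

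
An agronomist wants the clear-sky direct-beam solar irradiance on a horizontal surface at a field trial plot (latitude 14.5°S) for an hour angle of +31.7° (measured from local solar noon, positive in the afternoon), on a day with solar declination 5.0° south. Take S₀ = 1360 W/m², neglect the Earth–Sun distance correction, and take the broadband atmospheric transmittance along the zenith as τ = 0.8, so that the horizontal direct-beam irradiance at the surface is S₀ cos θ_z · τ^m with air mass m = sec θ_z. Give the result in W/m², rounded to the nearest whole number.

879 W/m²

cos θ_z = sin φ sin δ + cos φ cos δ cos H = (-0.2504)(-0.0872) + (0.9681)(0.9962)(0.8508) = 0.8424.
Air mass m = 1/cos θ_z = 1/0.8424 = 1.187; τ^m = 0.8^1.187 = 0.7673.
Surface direct beam = 1360 × 0.8424 × 0.7673 = 879.07 W/m².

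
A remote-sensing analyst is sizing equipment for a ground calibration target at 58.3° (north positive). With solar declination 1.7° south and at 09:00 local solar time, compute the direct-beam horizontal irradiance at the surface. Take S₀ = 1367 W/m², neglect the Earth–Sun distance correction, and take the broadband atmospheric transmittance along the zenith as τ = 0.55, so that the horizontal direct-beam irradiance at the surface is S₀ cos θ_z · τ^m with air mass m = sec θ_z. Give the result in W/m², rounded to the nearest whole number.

84 W/m²

Hour angle H = 15° × (9 − 12) = -45.00°.
With φ = 58.3°, δ = -1.7°, H = -45.00°: sin φ sin δ = -0.0252, cos φ cos δ cos H = 0.3714, so cos θ_z = 0.3462.
Air mass m = 1/cos θ_z = 1/0.3462 = 2.889; τ^m = 0.55^2.889 = 0.1778.
Surface direct beam = 1367 × 0.3462 × 0.1778 = 84.14 W/m².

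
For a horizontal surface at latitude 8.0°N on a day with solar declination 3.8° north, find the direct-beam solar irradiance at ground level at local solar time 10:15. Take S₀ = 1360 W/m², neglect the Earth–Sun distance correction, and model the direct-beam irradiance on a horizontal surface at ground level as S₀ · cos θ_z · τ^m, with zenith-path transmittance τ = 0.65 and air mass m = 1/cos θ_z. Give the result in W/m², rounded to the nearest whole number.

753 W/m²

Hour angle H = 15° × (10.25 − 12) = -26.25°.
cos θ_z = sin φ sin δ + cos φ cos δ cos H = (0.1392)(0.0663) + (0.9903)(0.9978)(0.8969) = 0.8955.
Air mass m = 1/cos θ_z = 1/0.8955 = 1.117; τ^m = 0.65^1.117 = 0.6181.
Surface direct beam = 1360 × 0.8955 × 0.6181 = 752.77 W/m².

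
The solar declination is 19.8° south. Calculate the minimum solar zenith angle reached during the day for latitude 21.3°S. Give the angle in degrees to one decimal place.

At local solar noon the hour angle is zero, so the zenith angle is |φ − δ| = |-21.3° − (-19.8°)| = 1.5°.

1.5°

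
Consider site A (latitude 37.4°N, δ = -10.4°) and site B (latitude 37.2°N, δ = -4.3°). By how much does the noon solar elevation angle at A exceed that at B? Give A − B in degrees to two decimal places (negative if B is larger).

A: 90° − |37.4 − (-10.4)| = 42.20°.
B: 90° − |37.2 − (-4.3)| = 48.50°.
A − B = 42.20 − 48.50 = -6.30°.

-6.30°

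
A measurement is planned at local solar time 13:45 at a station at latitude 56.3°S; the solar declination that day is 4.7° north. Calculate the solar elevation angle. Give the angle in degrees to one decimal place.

25.3°

Hour angle H = 15° × (13.75 − 12) = 26.25°.
cos θ_z = sin(-56.3°) sin(4.7°) + cos(-56.3°) cos(4.7°) cos(26.25°) = -0.0682 + 0.4960 = 0.4278.
θ_z = arccos(0.4278) = 64.67°, so the elevation is 90° − 64.67° = 25.33°.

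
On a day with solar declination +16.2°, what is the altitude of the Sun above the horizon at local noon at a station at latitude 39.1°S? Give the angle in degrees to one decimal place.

At local solar noon the hour angle is zero, so the elevation is 90° − |φ − δ| = 90° − |-39.1° − (16.2°)| = 90° − 55.3° = 34.7°.

34.7°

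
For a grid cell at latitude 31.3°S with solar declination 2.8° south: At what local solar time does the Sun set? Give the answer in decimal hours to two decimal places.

The sunset hour angle satisfies cos H_s = −tan φ tan δ = -0.0297, giving H_s = 91.70°.
Sunset is at 12 + H_s/15 = 12 + 6.113 = 18.113 h local solar time.

18.11 h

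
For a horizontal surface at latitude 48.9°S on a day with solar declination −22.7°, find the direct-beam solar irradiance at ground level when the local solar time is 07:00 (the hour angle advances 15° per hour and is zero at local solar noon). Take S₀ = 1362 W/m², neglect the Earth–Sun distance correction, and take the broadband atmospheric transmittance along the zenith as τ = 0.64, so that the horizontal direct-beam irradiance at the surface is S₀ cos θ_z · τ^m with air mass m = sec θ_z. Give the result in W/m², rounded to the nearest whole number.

225 W/m²

Hour angle H = 15° × (7 − 12) = -75.00°.
With φ = -48.9°, δ = -22.7°, H = -75.00°: sin φ sin δ = 0.2908, cos φ cos δ cos H = 0.1570, so cos θ_z = 0.4478.
Air mass m = 1/cos θ_z = 1/0.4478 = 2.233; τ^m = 0.64^2.233 = 0.3691.
Surface direct beam = 1362 × 0.4478 × 0.3691 = 225.12 W/m².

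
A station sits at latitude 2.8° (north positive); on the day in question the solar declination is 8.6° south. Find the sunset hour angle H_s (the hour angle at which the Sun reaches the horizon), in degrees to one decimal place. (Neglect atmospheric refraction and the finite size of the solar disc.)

89.6°

The sunset hour angle satisfies cos H_s = −tan φ tan δ = 0.0074, giving H_s = 89.58°.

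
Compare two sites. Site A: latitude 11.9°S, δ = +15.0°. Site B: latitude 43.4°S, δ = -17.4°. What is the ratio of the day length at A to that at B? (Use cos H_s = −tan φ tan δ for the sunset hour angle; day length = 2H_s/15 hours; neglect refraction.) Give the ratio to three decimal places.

A: H_s = arccos(−tan -11.9° · tan 15.0°) = 86.76°, so 2H_s/15 = 11.5680 h.
B: H_s = arccos(−tan -43.4° · tan -17.4°) = 107.24°, so 2H_s/15 = 14.2987 h.
Ratio A/B = 11.5680 / 14.2987 = 0.8090.

0.809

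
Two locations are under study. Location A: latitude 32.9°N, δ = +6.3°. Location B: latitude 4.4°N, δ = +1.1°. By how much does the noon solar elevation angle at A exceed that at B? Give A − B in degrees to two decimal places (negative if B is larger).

-23.30°

A: 90° − |32.9 − (6.3)| = 63.40°.
B: 90° − |4.4 − (1.1)| = 86.70°.
A − B = 63.40 − 86.70 = -23.30°.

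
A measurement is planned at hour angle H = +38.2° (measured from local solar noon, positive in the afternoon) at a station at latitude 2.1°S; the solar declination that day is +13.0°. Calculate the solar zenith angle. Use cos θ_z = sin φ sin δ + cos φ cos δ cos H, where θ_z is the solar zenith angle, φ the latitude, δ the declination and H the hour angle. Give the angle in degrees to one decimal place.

40.8°

cos θ_z = sin φ sin δ + cos φ cos δ cos H = (-0.0366)(0.2250) + (0.9993)(0.9744)(0.7859) = 0.7570.
θ_z = arccos(0.7570) = 40.80°.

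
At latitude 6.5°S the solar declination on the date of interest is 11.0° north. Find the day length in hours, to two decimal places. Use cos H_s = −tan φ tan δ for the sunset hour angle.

11.83 hours

cos H_s = −tan(-6.5°) · tan(11.0°) = 0.0221, so H_s = arccos(0.0221) = 88.73°.
Day length = 2 H_s / 15° h⁻¹ = 177.46° / 15 = 11.831 h.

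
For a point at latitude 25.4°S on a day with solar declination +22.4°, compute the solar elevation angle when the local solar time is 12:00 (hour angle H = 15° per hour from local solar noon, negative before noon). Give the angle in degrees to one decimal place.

Hour angle H = 15° × (12 − 12) = 0.00°.
cos θ_z = sin(-25.4°) sin(22.4°) + cos(-25.4°) cos(22.4°) cos(0.00°) = -0.1635 + 0.8352 = 0.6717.
θ_z = arccos(0.6717) = 47.80°, so the elevation is 90° − 47.80° = 42.20°.

42.2°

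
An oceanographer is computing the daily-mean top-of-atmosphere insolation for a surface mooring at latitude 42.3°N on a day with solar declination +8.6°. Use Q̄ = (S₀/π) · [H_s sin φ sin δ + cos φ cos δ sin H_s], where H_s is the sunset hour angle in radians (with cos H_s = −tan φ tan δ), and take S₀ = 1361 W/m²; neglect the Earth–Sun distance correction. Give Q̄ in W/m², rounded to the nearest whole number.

388 W/m²

−tan φ tan δ = −(0.9099)(0.1512) = -0.1376; H_s = arccos(-0.1376) = 97.91°. In radians, H_s = 1.7089.
H_s sin φ sin δ = 1.7089 × 0.6730 × 0.1495 = 0.1719.
cos φ cos δ sin H_s = 0.7396 × 0.9888 × 0.9905 = 0.7244.
Q̄ = (1361/π) × (0.1719 + 0.7244) = 433.22 × 0.8963 = 388.30 W/m².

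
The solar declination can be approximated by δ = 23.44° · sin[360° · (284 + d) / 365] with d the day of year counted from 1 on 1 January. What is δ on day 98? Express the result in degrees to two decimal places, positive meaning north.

360 × (284 + 98) / 365 = 376.767°; sin(376.767°) = 0.2885.
δ = 23.44 × 0.2885 = 6.762° ≈ +6.76°.

+6.76°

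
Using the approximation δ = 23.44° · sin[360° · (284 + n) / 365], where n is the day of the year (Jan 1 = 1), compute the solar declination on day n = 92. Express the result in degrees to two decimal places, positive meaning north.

+4.41°

360 × (284 + 92) / 365 = 370.849°; sin(370.849°) = 0.1882.
δ = 23.44 × 0.1882 = 4.411° ≈ +4.41°.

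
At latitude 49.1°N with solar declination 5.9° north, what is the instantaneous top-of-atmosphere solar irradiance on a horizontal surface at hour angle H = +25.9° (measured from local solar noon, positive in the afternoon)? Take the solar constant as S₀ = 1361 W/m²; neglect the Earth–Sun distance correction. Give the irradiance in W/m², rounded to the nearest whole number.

cos θ_z = sin φ sin δ + cos φ cos δ cos H = (0.7559)(0.1028) + (0.6547)(0.9947)(0.8996) = 0.6636.
Top-of-atmosphere irradiance = S₀ cos θ_z = 1361 × 0.6636 = 903.16 W/m².

903 W/m²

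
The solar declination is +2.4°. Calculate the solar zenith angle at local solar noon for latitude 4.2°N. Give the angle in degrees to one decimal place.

At local solar noon the hour angle is zero, so the zenith angle is |φ − δ| = |4.2° − (2.4°)| = 1.8°.

1.8°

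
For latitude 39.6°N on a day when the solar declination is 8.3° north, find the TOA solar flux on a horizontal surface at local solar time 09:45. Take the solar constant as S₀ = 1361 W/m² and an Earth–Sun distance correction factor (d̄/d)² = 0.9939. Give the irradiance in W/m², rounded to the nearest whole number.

982 W/m²

Hour angle H = 15° × (9.75 − 12) = -33.75°.
cos θ_z = sin φ sin δ + cos φ cos δ cos H = (0.6374)(0.1444) + (0.7705)(0.9895)(0.8315) = 0.7260.
Top-of-atmosphere irradiance = S₀ (d̄/d)² cos θ_z = 1361 × 0.9939 × 0.7260 = 982.06 W/m².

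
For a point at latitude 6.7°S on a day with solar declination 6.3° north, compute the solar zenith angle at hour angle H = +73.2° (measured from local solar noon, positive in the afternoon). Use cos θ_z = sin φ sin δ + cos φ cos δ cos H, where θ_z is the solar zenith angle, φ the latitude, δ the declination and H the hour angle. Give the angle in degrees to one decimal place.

cos θ_z = sin φ sin δ + cos φ cos δ cos H = (-0.1167)(0.1097) + (0.9932)(0.9940)(0.2890) = 0.2725.
θ_z = arccos(0.2725) = 74.19°.

74.2°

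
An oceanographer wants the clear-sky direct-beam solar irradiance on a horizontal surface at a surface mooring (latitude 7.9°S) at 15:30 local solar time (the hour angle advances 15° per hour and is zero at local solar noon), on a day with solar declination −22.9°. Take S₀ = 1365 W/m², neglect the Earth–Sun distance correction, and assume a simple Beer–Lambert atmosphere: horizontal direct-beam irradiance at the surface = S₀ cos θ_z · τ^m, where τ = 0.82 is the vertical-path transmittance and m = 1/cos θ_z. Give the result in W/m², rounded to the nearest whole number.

Hour angle H = 15° × (15.5 − 12) = 52.50°.
cos θ_z = sin φ sin δ + cos φ cos δ cos H = (-0.1374)(-0.3891) + (0.9905)(0.9212)(0.6088) = 0.6090.
Air mass m = 1/cos θ_z = 1/0.6090 = 1.642; τ^m = 0.82^1.642 = 0.7219.
Surface direct beam = 1365 × 0.6090 × 0.7219 = 600.10 W/m².

600 W/m²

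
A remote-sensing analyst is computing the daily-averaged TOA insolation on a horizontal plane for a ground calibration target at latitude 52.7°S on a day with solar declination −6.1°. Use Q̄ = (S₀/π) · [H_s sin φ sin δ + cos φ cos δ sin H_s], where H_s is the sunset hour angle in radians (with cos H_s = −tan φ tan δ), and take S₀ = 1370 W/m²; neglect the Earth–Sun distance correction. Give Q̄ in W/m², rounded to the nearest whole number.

−tan φ tan δ = −(-1.3127)(-0.1069) = -0.1403; H_s = arccos(-0.1403) = 98.07°. In radians, H_s = 1.7116.
H_s sin φ sin δ = 1.7116 × -0.7955 × -0.1063 = 0.1447.
cos φ cos δ sin H_s = 0.6060 × 0.9943 × 0.9901 = 0.5966.
Q̄ = (1370/π) × (0.1447 + 0.5966) = 436.08 × 0.7413 = 323.27 W/m².

323 W/m²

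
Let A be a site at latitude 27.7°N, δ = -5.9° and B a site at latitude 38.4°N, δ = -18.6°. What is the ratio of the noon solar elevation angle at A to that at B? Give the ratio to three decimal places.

1.709

A: 90° − |27.7 − (-5.9)| = 56.40°.
B: 90° − |38.4 − (-18.6)| = 33.00°.
Ratio A/B = 56.4000 / 33.0000 = 1.7091.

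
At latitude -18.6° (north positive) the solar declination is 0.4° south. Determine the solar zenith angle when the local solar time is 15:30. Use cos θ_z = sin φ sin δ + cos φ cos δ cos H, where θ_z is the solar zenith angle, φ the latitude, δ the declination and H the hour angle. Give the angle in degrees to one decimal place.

54.6°

Hour angle H = 15° × (15.5 − 12) = 52.50°.
With φ = -18.6°, δ = -0.4°, H = 52.50°: sin φ sin δ = 0.0022, cos φ cos δ cos H = 0.5770, so cos θ_z = 0.5792.
θ_z = arccos(0.5792) = 54.61°.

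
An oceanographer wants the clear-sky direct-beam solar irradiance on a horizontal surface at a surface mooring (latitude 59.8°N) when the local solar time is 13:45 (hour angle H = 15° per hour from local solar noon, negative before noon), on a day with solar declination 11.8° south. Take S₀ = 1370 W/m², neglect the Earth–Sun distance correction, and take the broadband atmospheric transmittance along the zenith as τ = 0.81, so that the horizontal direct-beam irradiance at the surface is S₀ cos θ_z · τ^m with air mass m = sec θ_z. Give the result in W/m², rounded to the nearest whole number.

164 W/m²

Hour angle H = 15° × (13.75 − 12) = 26.25°.
cos θ_z = sin φ sin δ + cos φ cos δ cos H = (0.8643)(-0.2045) + (0.5030)(0.9789)(0.8969) = 0.2649.
Air mass m = 1/cos θ_z = 1/0.2649 = 3.775; τ^m = 0.81^3.775 = 0.4514.
Surface direct beam = 1370 × 0.2649 × 0.4514 = 163.82 W/m².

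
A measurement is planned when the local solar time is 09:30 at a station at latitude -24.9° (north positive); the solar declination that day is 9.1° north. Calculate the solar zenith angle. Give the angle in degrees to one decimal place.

Hour angle H = 15° × (9.5 − 12) = -37.50°.
cos θ_z = sin(-24.9°) sin(9.1°) + cos(-24.9°) cos(9.1°) cos(-37.50°) = -0.0666 + 0.7105 = 0.6439.
θ_z = arccos(0.6439) = 49.92°.

49.9°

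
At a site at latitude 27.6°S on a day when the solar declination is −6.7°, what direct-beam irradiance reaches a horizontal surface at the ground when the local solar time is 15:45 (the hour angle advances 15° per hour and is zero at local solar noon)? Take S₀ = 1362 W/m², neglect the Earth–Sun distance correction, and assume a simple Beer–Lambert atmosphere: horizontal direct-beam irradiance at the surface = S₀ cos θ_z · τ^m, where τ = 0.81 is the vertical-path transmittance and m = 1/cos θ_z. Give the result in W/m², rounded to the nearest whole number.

Hour angle H = 15° × (15.75 − 12) = 56.25°.
cos θ_z = sin(-27.6°) sin(-6.7°) + cos(-27.6°) cos(-6.7°) cos(56.25°) = 0.0541 + 0.4890 = 0.5431.
Air mass m = 1/cos θ_z = 1/0.5431 = 1.841; τ^m = 0.81^1.841 = 0.6785.
Surface direct beam = 1362 × 0.5431 × 0.6785 = 501.89 W/m².

502 W/m²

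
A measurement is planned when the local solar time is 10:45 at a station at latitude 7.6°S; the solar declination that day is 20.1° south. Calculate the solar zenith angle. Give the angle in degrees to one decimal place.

Hour angle H = 15° × (10.75 − 12) = -18.75°.
cos θ_z = sin φ sin δ + cos φ cos δ cos H = (-0.1323)(-0.3437) + (0.9912)(0.9391)(0.9469) = 0.9269.
θ_z = arccos(0.9269) = 22.04°.

22.0°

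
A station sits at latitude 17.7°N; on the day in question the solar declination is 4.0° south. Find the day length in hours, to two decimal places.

−tan φ tan δ = −(0.3191)(-0.0699) = 0.0223; H_s = arccos(0.0223) = 88.72°.
Day length = 2 H_s / 15° h⁻¹ = 177.44° / 15 = 11.829 h.

11.83 hours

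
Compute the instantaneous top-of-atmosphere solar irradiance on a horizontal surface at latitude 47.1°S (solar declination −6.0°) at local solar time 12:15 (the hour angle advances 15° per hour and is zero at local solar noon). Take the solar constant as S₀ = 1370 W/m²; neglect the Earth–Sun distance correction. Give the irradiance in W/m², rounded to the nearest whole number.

1030 W/m²

Hour angle H = 15° × (12.25 − 12) = 3.75°.
cos θ_z = sin(-47.1°) sin(-6.0°) + cos(-47.1°) cos(-6.0°) cos(3.75°) = 0.0766 + 0.6755 = 0.7521.
Top-of-atmosphere irradiance = S₀ cos θ_z = 1370 × 0.7521 = 1030.38 W/m².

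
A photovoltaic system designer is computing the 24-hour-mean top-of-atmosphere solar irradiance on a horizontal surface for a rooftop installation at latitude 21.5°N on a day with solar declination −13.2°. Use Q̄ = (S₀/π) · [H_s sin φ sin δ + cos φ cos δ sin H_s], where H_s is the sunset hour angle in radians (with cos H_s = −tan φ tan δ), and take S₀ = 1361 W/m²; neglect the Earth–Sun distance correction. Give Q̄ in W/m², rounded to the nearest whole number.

cos H_s = −tan(21.5°) · tan(-13.2°) = 0.0924, so H_s = arccos(0.0924) = 84.70°. In radians, H_s = 1.4783.
H_s sin φ sin δ = 1.4783 × 0.3665 × -0.2284 = -0.1237.
cos φ cos δ sin H_s = 0.9304 × 0.9736 × 0.9957 = 0.9019.
Q̄ = (1361/π) × (-0.1237 + 0.9019) = 433.22 × 0.7782 = 337.13 W/m².

337 W/m²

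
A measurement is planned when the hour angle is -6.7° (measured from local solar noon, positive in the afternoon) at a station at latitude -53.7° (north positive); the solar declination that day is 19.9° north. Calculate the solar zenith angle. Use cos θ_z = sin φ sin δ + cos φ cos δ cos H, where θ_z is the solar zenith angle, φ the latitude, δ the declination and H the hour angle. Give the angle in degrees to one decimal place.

cos θ_z = sin(-53.7°) sin(19.9°) + cos(-53.7°) cos(19.9°) cos(-6.70°) = -0.2743 + 0.5529 = 0.2786.
θ_z = arccos(0.2786) = 73.82°.

73.8°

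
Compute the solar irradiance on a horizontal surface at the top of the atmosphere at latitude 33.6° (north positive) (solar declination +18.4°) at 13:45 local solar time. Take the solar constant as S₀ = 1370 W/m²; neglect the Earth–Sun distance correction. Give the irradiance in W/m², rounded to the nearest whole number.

Hour angle H = 15° × (13.75 − 12) = 26.25°.
With φ = 33.6°, δ = 18.4°, H = 26.25°: sin φ sin δ = 0.1747, cos φ cos δ cos H = 0.7088, so cos θ_z = 0.8835.
Top-of-atmosphere irradiance = S₀ cos θ_z = 1370 × 0.8835 = 1210.39 W/m².

1210 W/m²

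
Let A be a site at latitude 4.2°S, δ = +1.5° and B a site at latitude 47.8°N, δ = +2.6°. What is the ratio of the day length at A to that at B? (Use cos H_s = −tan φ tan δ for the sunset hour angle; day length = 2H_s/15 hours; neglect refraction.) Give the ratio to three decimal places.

A: H_s = arccos(−tan -4.2° · tan 1.5°) = 89.89°, so 2H_s/15 = 11.9853 h.
B: H_s = arccos(−tan 47.8° · tan 2.6°) = 92.87°, so 2H_s/15 = 12.3827 h.
Ratio A/B = 11.9853 / 12.3827 = 0.9679.

0.968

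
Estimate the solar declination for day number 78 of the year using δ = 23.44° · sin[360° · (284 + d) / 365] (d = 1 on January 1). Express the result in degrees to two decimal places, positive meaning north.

-1.21°

360 × (284 + 78) / 365 = 357.041°; sin(357.041°) = -0.0516.
δ = 23.44 × -0.0516 = -1.210° ≈ -1.21°.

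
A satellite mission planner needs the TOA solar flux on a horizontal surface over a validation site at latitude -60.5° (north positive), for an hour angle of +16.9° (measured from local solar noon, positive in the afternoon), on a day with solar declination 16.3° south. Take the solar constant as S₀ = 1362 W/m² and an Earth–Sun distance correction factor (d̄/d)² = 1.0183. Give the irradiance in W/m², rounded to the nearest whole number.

cos θ_z = sin φ sin δ + cos φ cos δ cos H = (-0.8704)(-0.2807) + (0.4924)(0.9598)(0.9568) = 0.6965.
Top-of-atmosphere irradiance = S₀ (d̄/d)² cos θ_z = 1362 × 1.0183 × 0.6965 = 965.99 W/m².

966 W/m²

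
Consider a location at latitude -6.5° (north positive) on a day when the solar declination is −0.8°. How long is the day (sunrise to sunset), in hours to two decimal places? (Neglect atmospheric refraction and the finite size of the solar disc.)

12.01 hours

−tan φ tan δ = −(-0.1139)(-0.0140) = -0.0016; H_s = arccos(-0.0016) = 90.09°.
Day length = 2 H_s / 15° h⁻¹ = 180.18° / 15 = 12.012 h.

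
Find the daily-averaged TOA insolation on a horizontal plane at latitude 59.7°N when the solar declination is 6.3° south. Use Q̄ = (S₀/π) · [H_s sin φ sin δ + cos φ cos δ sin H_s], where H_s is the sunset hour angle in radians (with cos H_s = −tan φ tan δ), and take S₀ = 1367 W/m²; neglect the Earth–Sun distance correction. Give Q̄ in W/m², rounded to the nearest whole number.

157 W/m²

cos H_s = −tan(59.7°) · tan(-6.3°) = 0.1889, so H_s = arccos(0.1889) = 79.11°. In radians, H_s = 1.3807.
H_s sin φ sin δ = 1.3807 × 0.8634 × -0.1097 = -0.1308.
cos φ cos δ sin H_s = 0.5045 × 0.9940 × 0.9820 = 0.4924.
Q̄ = (1367/π) × (-0.1308 + 0.4924) = 435.13 × 0.3616 = 157.34 W/m².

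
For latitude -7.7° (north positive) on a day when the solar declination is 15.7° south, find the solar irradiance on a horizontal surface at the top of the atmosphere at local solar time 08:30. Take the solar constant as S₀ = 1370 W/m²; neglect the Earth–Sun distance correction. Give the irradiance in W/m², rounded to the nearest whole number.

Hour angle H = 15° × (8.5 − 12) = -52.50°.
cos θ_z = sin φ sin δ + cos φ cos δ cos H = (-0.1340)(-0.2706) + (0.9910)(0.9627)(0.6088) = 0.6171.
Top-of-atmosphere irradiance = S₀ cos θ_z = 1370 × 0.6171 = 845.43 W/m².

845 W/m²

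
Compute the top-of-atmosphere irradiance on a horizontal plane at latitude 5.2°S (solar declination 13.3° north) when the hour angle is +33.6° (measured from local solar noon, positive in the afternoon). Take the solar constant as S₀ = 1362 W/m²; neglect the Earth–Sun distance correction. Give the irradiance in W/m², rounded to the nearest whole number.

With φ = -5.2°, δ = 13.3°, H = 33.60°: sin φ sin δ = -0.0209, cos φ cos δ cos H = 0.8072, so cos θ_z = 0.7863.
Top-of-atmosphere irradiance = S₀ cos θ_z = 1362 × 0.7863 = 1070.94 W/m².

1071 W/m²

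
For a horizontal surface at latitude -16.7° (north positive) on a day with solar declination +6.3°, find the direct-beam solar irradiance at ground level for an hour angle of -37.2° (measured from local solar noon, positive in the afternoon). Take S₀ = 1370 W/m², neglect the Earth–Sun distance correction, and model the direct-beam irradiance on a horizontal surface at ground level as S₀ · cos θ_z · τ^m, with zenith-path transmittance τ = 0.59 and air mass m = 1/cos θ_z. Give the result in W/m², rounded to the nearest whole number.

482 W/m²

cos θ_z = sin φ sin δ + cos φ cos δ cos H = (-0.2874)(0.1097) + (0.9578)(0.9940)(0.7965) = 0.7268.
Air mass m = 1/cos θ_z = 1/0.7268 = 1.376; τ^m = 0.59^1.376 = 0.4838.
Surface direct beam = 1370 × 0.7268 × 0.4838 = 481.73 W/m².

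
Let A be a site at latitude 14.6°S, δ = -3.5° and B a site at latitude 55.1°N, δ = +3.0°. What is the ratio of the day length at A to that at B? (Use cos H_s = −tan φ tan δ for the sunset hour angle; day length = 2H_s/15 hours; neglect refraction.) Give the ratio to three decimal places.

A: H_s = arccos(−tan -14.6° · tan -3.5°) = 90.91°, so 2H_s/15 = 12.1213 h.
B: H_s = arccos(−tan 55.1° · tan 3.0°) = 94.31°, so 2H_s/15 = 12.5747 h.
Ratio A/B = 12.1213 / 12.5747 = 0.9639.

0.964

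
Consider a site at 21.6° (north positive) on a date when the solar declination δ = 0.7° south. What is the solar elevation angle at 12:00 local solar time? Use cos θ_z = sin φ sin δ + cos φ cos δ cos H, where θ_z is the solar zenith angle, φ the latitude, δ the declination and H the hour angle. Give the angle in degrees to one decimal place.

Hour angle H = 15° × (12 − 12) = 0.00°.
With φ = 21.6°, δ = -0.7°, H = 0.00°: sin φ sin δ = -0.0045, cos φ cos δ cos H = 0.9297, so cos θ_z = 0.9252.
θ_z = arccos(0.9252) = 22.30°, so the elevation is 90° − 22.30° = 67.70°.

67.7°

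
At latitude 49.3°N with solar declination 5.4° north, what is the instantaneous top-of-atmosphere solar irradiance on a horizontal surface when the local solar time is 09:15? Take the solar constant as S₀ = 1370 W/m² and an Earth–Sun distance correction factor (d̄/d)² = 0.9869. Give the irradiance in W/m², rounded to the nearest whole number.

Hour angle H = 15° × (9.25 − 12) = -41.25°.
With φ = 49.3°, δ = 5.4°, H = -41.25°: sin φ sin δ = 0.0713, cos φ cos δ cos H = 0.4881, so cos θ_z = 0.5594.
Top-of-atmosphere irradiance = S₀ (d̄/d)² cos θ_z = 1370 × 0.9869 × 0.5594 = 756.34 W/m².

756 W/m²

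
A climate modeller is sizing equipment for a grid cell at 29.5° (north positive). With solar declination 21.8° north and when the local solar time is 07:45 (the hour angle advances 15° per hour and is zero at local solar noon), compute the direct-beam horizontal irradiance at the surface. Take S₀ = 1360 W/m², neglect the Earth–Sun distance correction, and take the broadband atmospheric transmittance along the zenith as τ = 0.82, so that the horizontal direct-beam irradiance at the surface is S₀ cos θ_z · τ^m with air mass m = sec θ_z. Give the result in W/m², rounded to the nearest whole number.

Hour angle H = 15° × (7.75 − 12) = -63.75°.
With φ = 29.5°, δ = 21.8°, H = -63.75°: sin φ sin δ = 0.1829, cos φ cos δ cos H = 0.3574, so cos θ_z = 0.5403.
Air mass m = 1/cos θ_z = 1/0.5403 = 1.851; τ^m = 0.82^1.851 = 0.6926.
Surface direct beam = 1360 × 0.5403 × 0.6926 = 508.93 W/m².

509 W/m²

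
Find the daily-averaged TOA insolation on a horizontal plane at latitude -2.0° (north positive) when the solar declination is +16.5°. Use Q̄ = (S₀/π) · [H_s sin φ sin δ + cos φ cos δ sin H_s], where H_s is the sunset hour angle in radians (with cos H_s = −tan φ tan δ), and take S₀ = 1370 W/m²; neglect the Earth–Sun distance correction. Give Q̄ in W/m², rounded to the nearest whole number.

411 W/m²

−tan φ tan δ = −(-0.0349)(0.2962) = 0.0103; H_s = arccos(0.0103) = 89.41°. In radians, H_s = 1.5605.
H_s sin φ sin δ = 1.5605 × -0.0349 × 0.2840 = -0.0155.
cos φ cos δ sin H_s = 0.9994 × 0.9588 × 0.9999 = 0.9581.
Q̄ = (1370/π) × (-0.0155 + 0.9581) = 436.08 × 0.9426 = 411.05 W/m².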